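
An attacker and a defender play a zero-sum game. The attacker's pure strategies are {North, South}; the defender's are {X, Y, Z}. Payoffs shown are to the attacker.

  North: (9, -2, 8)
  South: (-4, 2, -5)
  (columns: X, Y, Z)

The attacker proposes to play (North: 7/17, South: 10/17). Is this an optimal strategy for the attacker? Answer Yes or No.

Yes

Against X this mix gives (7/17)·9 + (10/17)·(-4) = 23/17.
Against Y this mix gives (7/17)·(-2) + (10/17)·2 = 6/17.
Against Z this mix gives (7/17)·8 + (10/17)·(-5) = 6/17.
All of the defender's active replies (Y, Z) yield 6/17, and no column does worse for the attacker. The mix makes the defender indifferent and guarantees 6/17, so it is optimal.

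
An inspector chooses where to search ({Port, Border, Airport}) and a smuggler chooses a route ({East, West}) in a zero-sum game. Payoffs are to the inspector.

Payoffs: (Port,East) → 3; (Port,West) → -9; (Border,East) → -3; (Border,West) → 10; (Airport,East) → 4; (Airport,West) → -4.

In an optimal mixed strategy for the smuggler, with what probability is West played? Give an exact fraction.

Row minima: Port → -9, Border → -3, Airport → -4; maximin = -3.
Column maxima: East → 4, West → 10; minimax = 4.
-3 ≠ 4, so there is no saddle point; optimal play is mixed.
Port is strictly dominated by Airport, so the inspector never plays it.
On the remaining 2×2 (Border, Airport vs East, West):
Let the inspector play Border with probability p. Expected payoff against East: (-3)p + 4(1−p) = −7p + 4; against West: 10p + (-4)(1−p) = 14p − 4.
Setting these equal: −7p + 4 = 14p − 4 ⇒ −21p = -8 ⇒ p = 8/21, and the value is (-7)·(8/21) + 4 = 4/3.
For the smuggler: with q = P(East), equating Border's and Airport's payoffs gives −13q + 10 = 8q − 4 ⇒ q = 2/3.

1/3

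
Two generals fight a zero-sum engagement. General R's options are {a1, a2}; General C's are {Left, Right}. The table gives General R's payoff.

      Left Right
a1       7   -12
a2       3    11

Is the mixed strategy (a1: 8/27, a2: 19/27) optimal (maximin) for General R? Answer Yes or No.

Yes

Against Left this mix gives (8/27)·7 + (19/27)·3 = 113/27.
Against Right this mix gives (8/27)·(-12) + (19/27)·11 = 113/27.
All of General C's active replies (Left, Right) yield 113/27, and no column does worse for General R. The mix makes General C indifferent and guarantees 113/27, so it is optimal.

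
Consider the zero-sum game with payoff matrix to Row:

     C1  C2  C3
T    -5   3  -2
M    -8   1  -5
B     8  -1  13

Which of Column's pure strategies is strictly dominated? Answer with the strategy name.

C3

C1 holds Row's payoff strictly below C3 in every row: -5 < -2, -8 < -5, 8 < 13.
So C3 is strictly dominated for Column.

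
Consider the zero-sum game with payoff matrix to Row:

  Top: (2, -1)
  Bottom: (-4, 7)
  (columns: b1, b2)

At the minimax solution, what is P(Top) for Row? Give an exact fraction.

Row minima: Top → -1, Bottom → -4; maximin = -1.
Column maxima: b1 → 2, b2 → 7; minimax = 2.
-1 ≠ 2, so there is no saddle point; optimal play is mixed.
Let Row play Top with probability p. Expected payoff against b1: 2p + (-4)(1−p) = 6p − 4; against b2: (-1)p + 7(1−p) = −8p + 7.
Setting these equal: 6p − 4 = −8p + 7 ⇒ 14p = 11 ⇒ p = 11/14, and the value is (6)·(11/14) − 4 = 5/7.
For Column: with q = P(b1), equating Top's and Bottom's payoffs gives 3q − 1 = −11q + 7 ⇒ q = 4/7.

11/14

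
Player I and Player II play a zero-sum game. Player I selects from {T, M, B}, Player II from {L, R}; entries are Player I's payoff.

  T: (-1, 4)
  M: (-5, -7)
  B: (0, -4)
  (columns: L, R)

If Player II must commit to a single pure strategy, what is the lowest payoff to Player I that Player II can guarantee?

Column maxima: L → 0, R → 4.
The smallest of these is 0.

0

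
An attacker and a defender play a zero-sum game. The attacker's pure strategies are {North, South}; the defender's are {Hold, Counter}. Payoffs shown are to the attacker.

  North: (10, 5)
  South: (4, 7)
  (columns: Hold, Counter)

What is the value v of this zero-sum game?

25/4

Row minima: North → 5, South → 4; maximin = 5.
Column maxima: Hold → 10, Counter → 7; minimax = 7.
5 ≠ 7, so there is no saddle point; optimal play is mixed.
Let the attacker play North with probability p. Expected payoff against Hold: 10p + 4(1−p) = 6p + 4; against Counter: 5p + 7(1−p) = −2p + 7.
Setting these equal: 6p + 4 = −2p + 7 ⇒ 8p = 3 ⇒ p = 3/8, and the value is (6)·(3/8) + 4 = 25/4.
For the defender: with q = P(Hold), equating North's and South's payoffs gives 5q + 5 = −3q + 7 ⇒ q = 1/4.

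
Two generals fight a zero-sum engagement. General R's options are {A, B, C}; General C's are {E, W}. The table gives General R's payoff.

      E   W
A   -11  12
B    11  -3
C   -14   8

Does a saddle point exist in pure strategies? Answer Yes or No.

No

Row minima: A → -11, B → -3, C → -14; maximin = -3.
Column maxima: E → 11, W → 12; minimax = 11.
-3 ≠ 11, so no pure-strategy equilibrium exists.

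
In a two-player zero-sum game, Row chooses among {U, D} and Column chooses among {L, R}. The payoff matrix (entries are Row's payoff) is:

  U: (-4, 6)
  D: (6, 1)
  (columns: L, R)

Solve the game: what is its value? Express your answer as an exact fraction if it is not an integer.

Row minima: U → -4, D → 1; maximin = 1.
Column maxima: L → 6, R → 6; minimax = 6.
1 ≠ 6, so there is no saddle point; optimal play is mixed.
Let Row play U with probability p. Expected payoff against L: (-4)p + 6(1−p) = −10p + 6; against R: 6p + 1(1−p) = 5p + 1.
Setting these equal: −10p + 6 = 5p + 1 ⇒ −15p = -5 ⇒ p = 1/3, and the value is (-10)·(1/3) + 6 = 8/3.
For Column: with q = P(L), equating U's and D's payoffs gives −10q + 6 = 5q + 1 ⇒ q = 1/3.

8/3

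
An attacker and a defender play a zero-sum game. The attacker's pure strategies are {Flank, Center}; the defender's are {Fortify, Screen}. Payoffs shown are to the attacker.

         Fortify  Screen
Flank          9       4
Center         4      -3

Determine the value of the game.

4

Row minima: Flank → 4, Center → -3; maximin = 4.
Column maxima: Fortify → 9, Screen → 4; minimax = 4.
Since maximin = minimax = 4, there is a saddle point and the value is 4.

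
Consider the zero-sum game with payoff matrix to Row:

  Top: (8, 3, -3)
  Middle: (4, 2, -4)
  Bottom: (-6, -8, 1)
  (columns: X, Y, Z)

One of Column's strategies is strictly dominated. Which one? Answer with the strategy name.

Y holds Row's payoff strictly below X in every row: 3 < 8, 2 < 4, -8 < -6.
So X is strictly dominated for Column.

X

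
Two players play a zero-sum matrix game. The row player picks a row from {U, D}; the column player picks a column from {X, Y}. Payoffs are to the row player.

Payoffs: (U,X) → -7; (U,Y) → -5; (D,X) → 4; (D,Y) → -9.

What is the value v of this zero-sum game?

-83/15

Row minima: U → -7, D → -9; maximin = -7.
Column maxima: X → 4, Y → -5; minimax = -5.
-7 ≠ -5, so there is no saddle point; optimal play is mixed.
Let the row player play U with probability p. Expected payoff against X: (-7)p + 4(1−p) = −11p + 4; against Y: (-5)p + (-9)(1−p) = 4p − 9.
Setting these equal: −11p + 4 = 4p − 9 ⇒ −15p = -13 ⇒ p = 13/15, and the value is (-11)·(13/15) + 4 = -83/15.
For the column player: with q = P(X), equating U's and D's payoffs gives −2q − 5 = 13q − 9 ⇒ q = 4/15.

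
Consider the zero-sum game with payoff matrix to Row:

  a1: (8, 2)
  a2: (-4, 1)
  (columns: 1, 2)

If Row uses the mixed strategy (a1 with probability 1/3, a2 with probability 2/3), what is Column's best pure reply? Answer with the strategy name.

1

If Column plays 1, Row's expected payoff is (1/3)·8 + (2/3)·(-4) = 0.
If Column plays 2, Row's expected payoff is (1/3)·2 + (2/3)·1 = 4/3.
Column minimizes Row's payoff; the smallest is 0, so the best response is 1.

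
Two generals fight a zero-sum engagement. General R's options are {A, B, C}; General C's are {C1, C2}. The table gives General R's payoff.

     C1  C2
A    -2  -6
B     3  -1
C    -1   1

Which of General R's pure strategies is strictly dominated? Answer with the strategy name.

A

B gives a strictly higher payoff than A against every column: 3 > -2, -1 > -6.
So A is strictly dominated and General R never plays it.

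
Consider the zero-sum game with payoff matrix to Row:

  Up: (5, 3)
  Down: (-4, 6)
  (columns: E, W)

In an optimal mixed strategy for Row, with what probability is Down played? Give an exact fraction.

1/6

Row minima: Up → 3, Down → -4; maximin = 3.
Column maxima: E → 5, W → 6; minimax = 5.
3 ≠ 5, so there is no saddle point; optimal play is mixed.
Let Row play Up with probability p. Expected payoff against E: 5p + (-4)(1−p) = 9p − 4; against W: 3p + 6(1−p) = −3p + 6.
Setting these equal: 9p − 4 = −3p + 6 ⇒ 12p = 10 ⇒ p = 5/6, and the value is (9)·(5/6) − 4 = 7/2.
For Column: with q = P(E), equating Up's and Down's payoffs gives 2q + 3 = −10q + 6 ⇒ q = 1/4.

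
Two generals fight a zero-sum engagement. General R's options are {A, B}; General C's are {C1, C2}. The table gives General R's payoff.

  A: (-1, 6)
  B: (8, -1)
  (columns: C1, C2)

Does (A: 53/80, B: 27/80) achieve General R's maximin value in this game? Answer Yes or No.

Against C1 this mix gives (53/80)·(-1) + (27/80)·8 = 163/80.
Against C2 this mix gives (53/80)·6 + (27/80)·(-1) = 291/80.
General C will play C1, holding General R to 163/80. Shifting weight toward the row that does better against C1 would raise this floor (the equalizing mix achieves 47/16 against both C1 and C2), so the proposed strategy is not optimal.

No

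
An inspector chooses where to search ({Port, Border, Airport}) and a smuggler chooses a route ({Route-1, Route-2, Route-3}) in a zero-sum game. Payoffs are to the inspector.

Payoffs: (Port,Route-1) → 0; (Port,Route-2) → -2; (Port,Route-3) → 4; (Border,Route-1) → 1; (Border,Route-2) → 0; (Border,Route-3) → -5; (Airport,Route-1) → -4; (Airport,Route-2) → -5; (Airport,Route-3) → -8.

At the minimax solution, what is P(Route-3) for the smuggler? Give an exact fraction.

2/11

Row minima: Port → -2, Border → -5, Airport → -8; maximin = -2.
Column maxima: Route-1 → 1, Route-2 → 0, Route-3 → 4; minimax = 0.
-2 ≠ 0, so there is no saddle point; optimal play is mixed.
Airport is strictly dominated by Port, so the inspector never plays it.
Route-1 is strictly dominated by Route-2 (it gives the inspector strictly more in every row), so the smuggler never plays it.
On the remaining 2×2 (Port, Border vs Route-2, Route-3):
Let the inspector play Port with probability p. Expected payoff against Route-2: (-2)p + 0(1−p) = −2p; against Route-3: 4p + (-5)(1−p) = 9p − 5.
Setting these equal: −2p = 9p − 5 ⇒ −11p = -5 ⇒ p = 5/11, and the value is (-2)·(5/11) = -10/11.
For the smuggler: with q = P(Route-2), equating Port's and Border's payoffs gives −6q + 4 = 5q − 5 ⇒ q = 9/11.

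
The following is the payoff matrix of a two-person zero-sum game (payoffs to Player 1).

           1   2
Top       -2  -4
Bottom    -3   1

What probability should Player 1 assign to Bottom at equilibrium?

Row minima: Top → -4, Bottom → -3; maximin = -3.
Column maxima: 1 → -2, 2 → 1; minimax = -2.
-3 ≠ -2, so there is no saddle point; optimal play is mixed.
Let Player 1 play Top with probability p. Expected payoff against 1: (-2)p + (-3)(1−p) = p − 3; against 2: (-4)p + 1(1−p) = −5p + 1.
Setting these equal: p − 3 = −5p + 1 ⇒ 6p = 4 ⇒ p = 2/3, and the value is (1)·(2/3) − 3 = -7/3.
For Player 2: with q = P(1), equating Top's and Bottom's payoffs gives 2q − 4 = −4q + 1 ⇒ q = 5/6.

1/3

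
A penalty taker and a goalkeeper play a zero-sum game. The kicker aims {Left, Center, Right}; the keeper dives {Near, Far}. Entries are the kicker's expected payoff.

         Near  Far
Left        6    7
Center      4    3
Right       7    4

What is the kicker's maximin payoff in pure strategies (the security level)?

Row minima: Left → 6, Center → 3, Right → 4.
The best of these is 6.

6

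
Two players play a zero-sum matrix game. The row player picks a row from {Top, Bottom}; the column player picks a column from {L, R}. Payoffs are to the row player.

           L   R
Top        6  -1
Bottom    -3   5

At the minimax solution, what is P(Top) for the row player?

8/15

Row minima: Top → -1, Bottom → -3; maximin = -1.
Column maxima: L → 6, R → 5; minimax = 5.
-1 ≠ 5, so there is no saddle point; optimal play is mixed.
Let the row player play Top with probability p. Expected payoff against L: 6p + (-3)(1−p) = 9p − 3; against R: (-1)p + 5(1−p) = −6p + 5.
Setting these equal: 9p − 3 = −6p + 5 ⇒ 15p = 8 ⇒ p = 8/15, and the value is (9)·(8/15) − 3 = 9/5.
For the column player: with q = P(L), equating Top's and Bottom's payoffs gives 7q − 1 = −8q + 5 ⇒ q = 2/5.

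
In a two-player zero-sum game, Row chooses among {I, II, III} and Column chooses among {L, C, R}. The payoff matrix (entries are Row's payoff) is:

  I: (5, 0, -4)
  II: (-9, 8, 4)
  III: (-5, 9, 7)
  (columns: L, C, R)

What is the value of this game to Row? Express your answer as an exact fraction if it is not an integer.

5/7

Row minima: I → -4, II → -9, III → -5; maximin = -4.
Column maxima: L → 5, C → 9, R → 7; minimax = 5.
-4 ≠ 5, so there is no saddle point; optimal play is mixed.
II is strictly dominated by III, so Row never plays it.
C is strictly dominated by R (it gives Row strictly more in every row), so Column never plays it.
On the remaining 2×2 (I, III vs L, R):
Let Row play I with probability p. Expected payoff against L: 5p + (-5)(1−p) = 10p − 5; against R: (-4)p + 7(1−p) = −11p + 7.
Setting these equal: 10p − 5 = −11p + 7 ⇒ 21p = 12 ⇒ p = 4/7, and the value is (10)·(4/7) − 5 = 5/7.
For Column: with q = P(L), equating I's and III's payoffs gives 9q − 4 = −12q + 7 ⇒ q = 11/21.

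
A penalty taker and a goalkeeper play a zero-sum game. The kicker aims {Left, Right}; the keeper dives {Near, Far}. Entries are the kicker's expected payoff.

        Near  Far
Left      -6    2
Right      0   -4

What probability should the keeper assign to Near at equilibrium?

1/2

Row minima: Left → -6, Right → -4; maximin = -4.
Column maxima: Near → 0, Far → 2; minimax = 0.
-4 ≠ 0, so there is no saddle point; optimal play is mixed.
Let the kicker play Left with probability p. Expected payoff against Near: (-6)p + 0(1−p) = −6p; against Far: 2p + (-4)(1−p) = 6p − 4.
Setting these equal: −6p = 6p − 4 ⇒ −12p = -4 ⇒ p = 1/3, and the value is (-6)·(1/3) = -2.
For the keeper: with q = P(Near), equating Left's and Right's payoffs gives −8q + 2 = 4q − 4 ⇒ q = 1/2.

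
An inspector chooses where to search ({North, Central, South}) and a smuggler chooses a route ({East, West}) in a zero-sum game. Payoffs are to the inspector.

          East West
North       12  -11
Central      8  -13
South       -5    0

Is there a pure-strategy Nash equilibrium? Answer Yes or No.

Row minima: North → -11, Central → -13, South → -5; maximin = -5.
Column maxima: East → 12, West → 0; minimax = 0.
-5 ≠ 0, so no pure-strategy equilibrium exists.

No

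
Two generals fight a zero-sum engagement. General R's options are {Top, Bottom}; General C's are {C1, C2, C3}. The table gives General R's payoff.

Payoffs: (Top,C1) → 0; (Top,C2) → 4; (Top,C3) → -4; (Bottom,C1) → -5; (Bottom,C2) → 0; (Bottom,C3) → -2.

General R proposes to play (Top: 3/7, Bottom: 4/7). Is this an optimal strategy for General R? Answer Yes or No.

Against C1 this mix gives (3/7)·0 + (4/7)·(-5) = -20/7.
Against C2 this mix gives (3/7)·4 + (4/7)·0 = 12/7.
Against C3 this mix gives (3/7)·(-4) + (4/7)·(-2) = -20/7.
All of General C's active replies (C1, C3) yield -20/7, and no column does worse for General R. The mix makes General C indifferent and guarantees -20/7, so it is optimal.

Yes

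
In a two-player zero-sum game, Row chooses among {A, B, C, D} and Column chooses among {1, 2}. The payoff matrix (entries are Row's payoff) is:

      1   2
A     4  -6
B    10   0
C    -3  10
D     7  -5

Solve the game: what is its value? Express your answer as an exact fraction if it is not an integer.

Row minima: A → -6, B → 0, C → -3, D → -5; maximin = 0.
Column maxima: 1 → 10, 2 → 10; minimax = 10.
0 ≠ 10, so there is no saddle point; optimal play is mixed.
A is strictly dominated by B, so Row never plays it.
D is strictly dominated by B, so Row never plays it.
On the remaining 2×2 (B, C vs 1, 2):
Let Row play B with probability p. Expected payoff against 1: 10p + (-3)(1−p) = 13p − 3; against 2: 0p + 10(1−p) = −10p + 10.
Setting these equal: 13p − 3 = −10p + 10 ⇒ 23p = 13 ⇒ p = 13/23, and the value is (13)·(13/23) − 3 = 100/23.
For Column: with q = P(1), equating B's and C's payoffs gives 10q = −13q + 10 ⇒ q = 10/23.

100/23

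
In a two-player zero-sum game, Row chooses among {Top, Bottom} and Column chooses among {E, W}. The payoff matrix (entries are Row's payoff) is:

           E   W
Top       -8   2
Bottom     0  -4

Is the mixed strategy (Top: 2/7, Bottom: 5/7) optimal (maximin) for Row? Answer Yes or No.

Yes

Against E this mix gives (2/7)·(-8) + (5/7)·0 = -16/7.
Against W this mix gives (2/7)·2 + (5/7)·(-4) = -16/7.
All of Column's active replies (E, W) yield -16/7, and no column does worse for Row. The mix makes Column indifferent and guarantees -16/7, so it is optimal.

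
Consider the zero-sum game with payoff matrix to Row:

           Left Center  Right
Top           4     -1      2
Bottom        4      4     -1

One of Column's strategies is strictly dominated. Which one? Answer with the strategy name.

Right holds Row's payoff strictly below Left in every row: 2 < 4, -1 < 4.
So Left is strictly dominated for Column.

Left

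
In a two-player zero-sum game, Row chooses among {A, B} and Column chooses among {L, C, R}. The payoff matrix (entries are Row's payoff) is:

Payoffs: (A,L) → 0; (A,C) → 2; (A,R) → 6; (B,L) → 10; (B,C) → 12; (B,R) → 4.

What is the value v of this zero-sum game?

Row minima: A → 0, B → 4; maximin = 4.
Column maxima: L → 10, C → 12, R → 6; minimax = 6.
4 ≠ 6, so there is no saddle point; optimal play is mixed.
C is strictly dominated by L (it gives Row strictly more in every row), so Column never plays it.
On the remaining 2×2 (A, B vs L, R):
Let Row play A with probability p. Expected payoff against L: 0p + 10(1−p) = −10p + 10; against R: 6p + 4(1−p) = 2p + 4.
Setting these equal: −10p + 10 = 2p + 4 ⇒ −12p = -6 ⇒ p = 1/2, and the value is (-10)·(1/2) + 10 = 5.
For Column: with q = P(L), equating A's and B's payoffs gives −6q + 6 = 6q + 4 ⇒ q = 1/6.

5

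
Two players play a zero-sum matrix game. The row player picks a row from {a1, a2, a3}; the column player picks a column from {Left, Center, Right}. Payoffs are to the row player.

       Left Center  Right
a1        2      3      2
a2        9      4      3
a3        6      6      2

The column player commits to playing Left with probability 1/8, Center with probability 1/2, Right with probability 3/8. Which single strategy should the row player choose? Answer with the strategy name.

a3

Expected payoff of a1: (1/8)·2 + (1/2)·3 + (3/8)·2 = 5/2.
Expected payoff of a2: (1/8)·9 + (1/2)·4 + (3/8)·3 = 17/4.
Expected payoff of a3: (1/8)·6 + (1/2)·6 + (3/8)·2 = 9/2.
The largest is 9/2, so the row player's best response is a3.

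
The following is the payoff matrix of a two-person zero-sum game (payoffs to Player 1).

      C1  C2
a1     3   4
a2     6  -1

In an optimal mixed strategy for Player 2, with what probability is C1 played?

Row minima: a1 → 3, a2 → -1; maximin = 3.
Column maxima: C1 → 6, C2 → 4; minimax = 4.
3 ≠ 4, so there is no saddle point; optimal play is mixed.
Let Player 1 play a1 with probability p. Expected payoff against C1: 3p + 6(1−p) = −3p + 6; against C2: 4p + (-1)(1−p) = 5p − 1.
Setting these equal: −3p + 6 = 5p − 1 ⇒ −8p = -7 ⇒ p = 7/8, and the value is (-3)·(7/8) + 6 = 27/8.
For Player 2: with q = P(C1), equating a1's and a2's payoffs gives −q + 4 = 7q − 1 ⇒ q = 5/8.

5/8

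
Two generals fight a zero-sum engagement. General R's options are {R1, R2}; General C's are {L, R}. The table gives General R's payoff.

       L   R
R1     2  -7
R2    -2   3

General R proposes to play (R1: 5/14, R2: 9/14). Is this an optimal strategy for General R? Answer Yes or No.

Against L this mix gives (5/14)·2 + (9/14)·(-2) = -4/7.
Against R this mix gives (5/14)·(-7) + (9/14)·3 = -4/7.
All of General C's active replies (L, R) yield -4/7, and no column does worse for General R. The mix makes General C indifferent and guarantees -4/7, so it is optimal.

Yes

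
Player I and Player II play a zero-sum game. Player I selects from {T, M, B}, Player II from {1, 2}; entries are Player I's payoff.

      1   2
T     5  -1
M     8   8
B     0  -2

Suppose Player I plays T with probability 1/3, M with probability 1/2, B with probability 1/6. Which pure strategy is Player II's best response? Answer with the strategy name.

2

If Player II plays 1, Player I's expected payoff is (1/3)·5 + (1/2)·8 + (1/6)·0 = 17/3.
If Player II plays 2, Player I's expected payoff is (1/3)·(-1) + (1/2)·8 + (1/6)·(-2) = 10/3.
Player II minimizes Player I's payoff; the smallest is 10/3, so the best response is 2.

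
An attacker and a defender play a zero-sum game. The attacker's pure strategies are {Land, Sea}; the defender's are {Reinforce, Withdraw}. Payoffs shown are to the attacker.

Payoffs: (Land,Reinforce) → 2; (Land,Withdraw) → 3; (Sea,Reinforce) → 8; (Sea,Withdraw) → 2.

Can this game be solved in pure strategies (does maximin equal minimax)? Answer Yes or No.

No

Row minima: Land → 2, Sea → 2; maximin = 2.
Column maxima: Reinforce → 8, Withdraw → 3; minimax = 3.
2 ≠ 3, so no pure-strategy equilibrium exists.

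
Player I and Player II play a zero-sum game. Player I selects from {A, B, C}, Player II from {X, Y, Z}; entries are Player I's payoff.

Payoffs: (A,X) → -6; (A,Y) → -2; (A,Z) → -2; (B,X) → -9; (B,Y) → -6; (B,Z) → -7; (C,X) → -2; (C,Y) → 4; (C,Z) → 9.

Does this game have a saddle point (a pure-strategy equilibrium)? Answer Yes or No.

Row minima: A → -6, B → -9, C → -2; maximin = -2.
Column maxima: X → -2, Y → 4, Z → 9; minimax = -2.
maximin = minimax = -2, so a saddle point exists.

Yes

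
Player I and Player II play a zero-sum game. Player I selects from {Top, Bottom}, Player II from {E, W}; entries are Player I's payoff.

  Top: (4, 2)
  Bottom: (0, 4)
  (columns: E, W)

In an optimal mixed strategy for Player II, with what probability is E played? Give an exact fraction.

Row minima: Top → 2, Bottom → 0; maximin = 2.
Column maxima: E → 4, W → 4; minimax = 4.
2 ≠ 4, so there is no saddle point; optimal play is mixed.
Let Player I play Top with probability p. Expected payoff against E: 4p + 0(1−p) = 4p; against W: 2p + 4(1−p) = −2p + 4.
Setting these equal: 4p = −2p + 4 ⇒ 6p = 4 ⇒ p = 2/3, and the value is (4)·(2/3) = 8/3.
For Player II: with q = P(E), equating Top's and Bottom's payoffs gives 2q + 2 = −4q + 4 ⇒ q = 1/3.

1/3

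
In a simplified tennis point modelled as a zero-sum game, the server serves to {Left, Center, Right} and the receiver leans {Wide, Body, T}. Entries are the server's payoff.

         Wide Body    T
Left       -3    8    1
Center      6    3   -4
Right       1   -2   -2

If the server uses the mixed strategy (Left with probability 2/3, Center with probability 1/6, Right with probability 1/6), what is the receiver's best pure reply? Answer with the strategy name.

Wide

If the receiver plays Wide, the server's expected payoff is (2/3)·(-3) + (1/6)·6 + (1/6)·1 = -5/6.
If the receiver plays Body, the server's expected payoff is (2/3)·8 + (1/6)·3 + (1/6)·(-2) = 11/2.
If the receiver plays T, the server's expected payoff is (2/3)·1 + (1/6)·(-4) + (1/6)·(-2) = -1/3.
The receiver minimizes the server's payoff; the smallest is -5/6, so the best response is Wide.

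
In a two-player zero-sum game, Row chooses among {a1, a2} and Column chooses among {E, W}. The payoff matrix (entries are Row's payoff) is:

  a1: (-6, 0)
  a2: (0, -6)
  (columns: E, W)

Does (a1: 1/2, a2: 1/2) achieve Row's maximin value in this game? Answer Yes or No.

Yes

Against E this mix gives (1/2)·(-6) + (1/2)·0 = -3.
Against W this mix gives (1/2)·0 + (1/2)·(-6) = -3.
All of Column's active replies (E, W) yield -3, and no column does worse for Row. The mix makes Column indifferent and guarantees -3, so it is optimal.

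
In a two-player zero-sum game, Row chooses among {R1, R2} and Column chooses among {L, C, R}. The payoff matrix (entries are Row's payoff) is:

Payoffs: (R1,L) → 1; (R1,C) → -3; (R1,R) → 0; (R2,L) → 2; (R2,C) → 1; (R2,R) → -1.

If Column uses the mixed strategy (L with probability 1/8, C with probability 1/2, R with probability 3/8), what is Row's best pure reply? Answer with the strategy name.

Expected payoff of R1: (1/8)·1 + (1/2)·(-3) + (3/8)·0 = -11/8.
Expected payoff of R2: (1/8)·2 + (1/2)·1 + (3/8)·(-1) = 3/8.
The largest is 3/8, so Row's best response is R2.

R2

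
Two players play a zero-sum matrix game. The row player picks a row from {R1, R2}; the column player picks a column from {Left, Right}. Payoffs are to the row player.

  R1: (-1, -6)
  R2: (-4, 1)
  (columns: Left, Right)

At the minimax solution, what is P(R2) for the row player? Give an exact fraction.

1/2

Row minima: R1 → -6, R2 → -4; maximin = -4.
Column maxima: Left → -1, Right → 1; minimax = -1.
-4 ≠ -1, so there is no saddle point; optimal play is mixed.
Let the row player play R1 with probability p. Expected payoff against Left: (-1)p + (-4)(1−p) = 3p − 4; against Right: (-6)p + 1(1−p) = −7p + 1.
Setting these equal: 3p − 4 = −7p + 1 ⇒ 10p = 5 ⇒ p = 1/2, and the value is (3)·(1/2) − 4 = -5/2.
For the column player: with q = P(Left), equating R1's and R2's payoffs gives 5q − 6 = −5q + 1 ⇒ q = 7/10.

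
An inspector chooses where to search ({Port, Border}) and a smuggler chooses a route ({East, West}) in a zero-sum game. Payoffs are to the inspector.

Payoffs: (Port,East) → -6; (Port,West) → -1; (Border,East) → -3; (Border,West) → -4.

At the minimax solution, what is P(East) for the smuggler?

Row minima: Port → -6, Border → -4; maximin = -4.
Column maxima: East → -3, West → -1; minimax = -3.
-4 ≠ -3, so there is no saddle point; optimal play is mixed.
Let the inspector play Port with probability p. Expected payoff against East: (-6)p + (-3)(1−p) = −3p − 3; against West: (-1)p + (-4)(1−p) = 3p − 4.
Setting these equal: −3p − 3 = 3p − 4 ⇒ −6p = -1 ⇒ p = 1/6, and the value is (-3)·(1/6) − 3 = -7/2.
For the smuggler: with q = P(East), equating Port's and Border's payoffs gives −5q − 1 = q − 4 ⇒ q = 1/2.

1/2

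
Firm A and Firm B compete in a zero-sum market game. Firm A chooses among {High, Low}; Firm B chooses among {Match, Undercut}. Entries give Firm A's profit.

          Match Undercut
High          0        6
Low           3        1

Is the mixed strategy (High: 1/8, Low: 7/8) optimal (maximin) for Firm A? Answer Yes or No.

Against Match this mix gives (1/8)·0 + (7/8)·3 = 21/8.
Against Undercut this mix gives (1/8)·6 + (7/8)·1 = 13/8.
Firm B will play Undercut, holding Firm A to 13/8. Shifting weight toward the row that does better against Undercut would raise this floor (the equalizing mix achieves 9/4 against both Undercut and Match), so the proposed strategy is not optimal.

No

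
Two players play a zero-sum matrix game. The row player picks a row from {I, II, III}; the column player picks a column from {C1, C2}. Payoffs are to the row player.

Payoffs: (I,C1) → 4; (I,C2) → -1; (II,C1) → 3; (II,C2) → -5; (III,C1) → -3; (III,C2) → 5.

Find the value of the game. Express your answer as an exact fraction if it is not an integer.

Row minima: I → -1, II → -5, III → -3; maximin = -1.
Column maxima: C1 → 4, C2 → 5; minimax = 4.
-1 ≠ 4, so there is no saddle point; optimal play is mixed.
II is strictly dominated by I, so the row player never plays it.
On the remaining 2×2 (I, III vs C1, C2):
Let the row player play I with probability p. Expected payoff against C1: 4p + (-3)(1−p) = 7p − 3; against C2: (-1)p + 5(1−p) = −6p + 5.
Setting these equal: 7p − 3 = −6p + 5 ⇒ 13p = 8 ⇒ p = 8/13, and the value is (7)·(8/13) − 3 = 17/13.
For the column player: with q = P(C1), equating I's and III's payoffs gives 5q − 1 = −8q + 5 ⇒ q = 6/13.

17/13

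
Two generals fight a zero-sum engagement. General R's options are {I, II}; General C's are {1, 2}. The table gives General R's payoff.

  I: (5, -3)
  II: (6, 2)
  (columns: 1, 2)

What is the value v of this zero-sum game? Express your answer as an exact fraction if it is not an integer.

2

Row minima: I → -3, II → 2; maximin = 2.
Column maxima: 1 → 6, 2 → 2; minimax = 2.
Since maximin = minimax = 2, there is a saddle point and the value is 2.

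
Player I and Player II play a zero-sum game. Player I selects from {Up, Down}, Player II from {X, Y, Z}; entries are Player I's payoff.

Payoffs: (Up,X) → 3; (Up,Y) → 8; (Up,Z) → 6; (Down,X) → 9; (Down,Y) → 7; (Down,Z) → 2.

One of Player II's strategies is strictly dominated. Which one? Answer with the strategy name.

Z holds Player I's payoff strictly below Y in every row: 6 < 8, 2 < 7.
So Y is strictly dominated for Player II.

Y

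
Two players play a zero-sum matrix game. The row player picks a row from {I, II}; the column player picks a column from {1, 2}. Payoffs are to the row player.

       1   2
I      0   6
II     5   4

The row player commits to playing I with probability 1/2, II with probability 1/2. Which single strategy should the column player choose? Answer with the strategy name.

If the column player plays 1, the row player's expected payoff is (1/2)·0 + (1/2)·5 = 5/2.
If the column player plays 2, the row player's expected payoff is (1/2)·6 + (1/2)·4 = 5.
The column player minimizes the row player's payoff; the smallest is 5/2, so the best response is 1.

1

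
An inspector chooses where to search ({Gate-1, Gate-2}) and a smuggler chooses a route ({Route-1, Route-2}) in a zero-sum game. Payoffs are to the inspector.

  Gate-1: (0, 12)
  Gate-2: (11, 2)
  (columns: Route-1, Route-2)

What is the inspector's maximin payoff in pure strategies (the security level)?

Row minima: Gate-1 → 0, Gate-2 → 2.
The best of these is 2.

2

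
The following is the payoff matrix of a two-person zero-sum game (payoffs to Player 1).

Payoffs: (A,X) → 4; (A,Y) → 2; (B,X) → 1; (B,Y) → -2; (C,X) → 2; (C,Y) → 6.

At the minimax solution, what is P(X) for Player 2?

Row minima: A → 2, B → -2, C → 2; maximin = 2.
Column maxima: X → 4, Y → 6; minimax = 4.
2 ≠ 4, so there is no saddle point; optimal play is mixed.
B is strictly dominated by A, so Player 1 never plays it.
On the remaining 2×2 (A, C vs X, Y):
Let Player 1 play A with probability p. Expected payoff against X: 4p + 2(1−p) = 2p + 2; against Y: 2p + 6(1−p) = −4p + 6.
Setting these equal: 2p + 2 = −4p + 6 ⇒ 6p = 4 ⇒ p = 2/3, and the value is (2)·(2/3) + 2 = 10/3.
For Player 2: with q = P(X), equating A's and C's payoffs gives 2q + 2 = −4q + 6 ⇒ q = 2/3.

2/3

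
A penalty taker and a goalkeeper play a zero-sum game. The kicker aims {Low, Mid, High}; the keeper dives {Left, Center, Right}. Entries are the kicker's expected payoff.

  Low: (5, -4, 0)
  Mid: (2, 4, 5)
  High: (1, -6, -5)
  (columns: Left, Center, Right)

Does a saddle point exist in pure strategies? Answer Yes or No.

Row minima: Low → -4, Mid → 2, High → -6; maximin = 2.
Column maxima: Left → 5, Center → 4, Right → 5; minimax = 4.
2 ≠ 4, so no pure-strategy equilibrium exists.

No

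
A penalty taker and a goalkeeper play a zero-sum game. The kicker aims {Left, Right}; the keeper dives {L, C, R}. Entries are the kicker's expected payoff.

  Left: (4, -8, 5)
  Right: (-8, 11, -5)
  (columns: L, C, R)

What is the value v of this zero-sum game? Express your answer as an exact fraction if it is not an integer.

-20/31

Row minima: Left → -8, Right → -8; maximin = -8.
Column maxima: L → 4, C → 11, R → 5; minimax = 4.
-8 ≠ 4, so there is no saddle point; optimal play is mixed.
R is strictly dominated by L (it gives the kicker strictly more in every row), so the keeper never plays it.
On the remaining 2×2 (Left, Right vs L, C):
Let the kicker play Left with probability p. Expected payoff against L: 4p + (-8)(1−p) = 12p − 8; against C: (-8)p + 11(1−p) = −19p + 11.
Setting these equal: 12p − 8 = −19p + 11 ⇒ 31p = 19 ⇒ p = 19/31, and the value is (12)·(19/31) − 8 = -20/31.
For the keeper: with q = P(L), equating Left's and Right's payoffs gives 12q − 8 = −19q + 11 ⇒ q = 19/31.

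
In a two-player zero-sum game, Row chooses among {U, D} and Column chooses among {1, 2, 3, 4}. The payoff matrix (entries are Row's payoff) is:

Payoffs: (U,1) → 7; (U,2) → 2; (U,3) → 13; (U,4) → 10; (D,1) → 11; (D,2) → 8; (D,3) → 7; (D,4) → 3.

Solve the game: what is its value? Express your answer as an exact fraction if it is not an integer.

Row minima: U → 2, D → 3; maximin = 3.
Column maxima: 1 → 11, 2 → 8, 3 → 13, 4 → 10; minimax = 8.
3 ≠ 8, so there is no saddle point; optimal play is mixed.
1 is strictly dominated by 2 (it gives Row strictly more in every row), so Column never plays it.
3 is strictly dominated by 4 (it gives Row strictly more in every row), so Column never plays it.
On the remaining 2×2 (U, D vs 2, 4):
Let Row play U with probability p. Expected payoff against 2: 2p + 8(1−p) = −6p + 8; against 4: 10p + 3(1−p) = 7p + 3.
Setting these equal: −6p + 8 = 7p + 3 ⇒ −13p = -5 ⇒ p = 5/13, and the value is (-6)·(5/13) + 8 = 74/13.
For Column: with q = P(2), equating U's and D's payoffs gives −8q + 10 = 5q + 3 ⇒ q = 7/13.

74/13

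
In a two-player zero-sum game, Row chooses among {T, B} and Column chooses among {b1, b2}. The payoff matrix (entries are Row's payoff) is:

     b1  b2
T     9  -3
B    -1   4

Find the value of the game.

Row minima: T → -3, B → -1; maximin = -1.
Column maxima: b1 → 9, b2 → 4; minimax = 4.
-1 ≠ 4, so there is no saddle point; optimal play is mixed.
Let Row play T with probability p. Expected payoff against b1: 9p + (-1)(1−p) = 10p − 1; against b2: (-3)p + 4(1−p) = −7p + 4.
Setting these equal: 10p − 1 = −7p + 4 ⇒ 17p = 5 ⇒ p = 5/17, and the value is (10)·(5/17) − 1 = 33/17.
For Column: with q = P(b1), equating T's and B's payoffs gives 12q − 3 = −5q + 4 ⇒ q = 7/17.

33/17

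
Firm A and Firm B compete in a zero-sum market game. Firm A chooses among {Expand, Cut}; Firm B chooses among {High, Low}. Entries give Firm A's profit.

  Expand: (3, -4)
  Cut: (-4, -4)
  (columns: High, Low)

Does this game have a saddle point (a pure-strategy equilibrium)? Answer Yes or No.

Row minima: Expand → -4, Cut → -4; maximin = -4.
Column maxima: High → 3, Low → -4; minimax = -4.
maximin = minimax = -4, so a saddle point exists.

Yes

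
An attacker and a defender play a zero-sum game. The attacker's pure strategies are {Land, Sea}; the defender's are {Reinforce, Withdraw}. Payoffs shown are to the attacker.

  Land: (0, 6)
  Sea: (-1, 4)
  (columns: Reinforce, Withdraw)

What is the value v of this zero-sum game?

Row minima: Land → 0, Sea → -1; maximin = 0.
Column maxima: Reinforce → 0, Withdraw → 6; minimax = 0.
Since maximin = minimax = 0, there is a saddle point and the value is 0.

0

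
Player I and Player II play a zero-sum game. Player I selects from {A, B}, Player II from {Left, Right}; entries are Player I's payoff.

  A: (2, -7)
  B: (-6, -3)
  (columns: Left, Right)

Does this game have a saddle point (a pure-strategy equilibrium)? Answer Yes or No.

No

Row minima: A → -7, B → -6; maximin = -6.
Column maxima: Left → 2, Right → -3; minimax = -3.
-6 ≠ -3, so no pure-strategy equilibrium exists.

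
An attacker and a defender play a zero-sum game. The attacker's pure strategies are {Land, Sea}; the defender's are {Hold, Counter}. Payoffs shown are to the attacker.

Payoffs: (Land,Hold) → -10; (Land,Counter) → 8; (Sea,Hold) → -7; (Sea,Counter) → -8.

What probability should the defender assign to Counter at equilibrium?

3/19

Row minima: Land → -10, Sea → -8; maximin = -8.
Column maxima: Hold → -7, Counter → 8; minimax = -7.
-8 ≠ -7, so there is no saddle point; optimal play is mixed.
Let the attacker play Land with probability p. Expected payoff against Hold: (-10)p + (-7)(1−p) = −3p − 7; against Counter: 8p + (-8)(1−p) = 16p − 8.
Setting these equal: −3p − 7 = 16p − 8 ⇒ −19p = -1 ⇒ p = 1/19, and the value is (-3)·(1/19) − 7 = -136/19.
For the defender: with q = P(Hold), equating Land's and Sea's payoffs gives −18q + 8 = q − 8 ⇒ q = 16/19.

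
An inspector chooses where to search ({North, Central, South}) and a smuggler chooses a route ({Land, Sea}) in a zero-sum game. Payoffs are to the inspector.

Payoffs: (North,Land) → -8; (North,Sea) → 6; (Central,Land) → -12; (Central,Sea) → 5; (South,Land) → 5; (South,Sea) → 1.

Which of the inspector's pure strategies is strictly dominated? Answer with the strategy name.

North gives a strictly higher payoff than Central against every column: -8 > -12, 6 > 5.
So Central is strictly dominated and the inspector never plays it.

Central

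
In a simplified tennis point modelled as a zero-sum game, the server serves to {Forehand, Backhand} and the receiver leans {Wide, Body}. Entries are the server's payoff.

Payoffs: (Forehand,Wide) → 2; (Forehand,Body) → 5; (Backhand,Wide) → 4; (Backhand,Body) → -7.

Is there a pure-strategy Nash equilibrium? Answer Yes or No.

Row minima: Forehand → 2, Backhand → -7; maximin = 2.
Column maxima: Wide → 4, Body → 5; minimax = 4.
2 ≠ 4, so no pure-strategy equilibrium exists.

No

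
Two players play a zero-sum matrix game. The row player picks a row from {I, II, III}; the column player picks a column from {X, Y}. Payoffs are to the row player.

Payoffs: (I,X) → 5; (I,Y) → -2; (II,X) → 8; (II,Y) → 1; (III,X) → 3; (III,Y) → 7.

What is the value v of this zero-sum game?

Row minima: I → -2, II → 1, III → 3; maximin = 3.
Column maxima: X → 8, Y → 7; minimax = 7.
3 ≠ 7, so there is no saddle point; optimal play is mixed.
I is strictly dominated by II, so the row player never plays it.
On the remaining 2×2 (II, III vs X, Y):
Let the row player play II with probability p. Expected payoff against X: 8p + 3(1−p) = 5p + 3; against Y: 1p + 7(1−p) = −6p + 7.
Setting these equal: 5p + 3 = −6p + 7 ⇒ 11p = 4 ⇒ p = 4/11, and the value is (5)·(4/11) + 3 = 53/11.
For the column player: with q = P(X), equating II's and III's payoffs gives 7q + 1 = −4q + 7 ⇒ q = 6/11.

53/11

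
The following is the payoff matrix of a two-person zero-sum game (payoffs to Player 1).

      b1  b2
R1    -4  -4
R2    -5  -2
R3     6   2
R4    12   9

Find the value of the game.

9

Row minima: R1 → -4, R2 → -5, R3 → 2, R4 → 9; maximin = 9.
Column maxima: b1 → 12, b2 → 9; minimax = 9.
Since maximin = minimax = 9, there is a saddle point and the value is 9.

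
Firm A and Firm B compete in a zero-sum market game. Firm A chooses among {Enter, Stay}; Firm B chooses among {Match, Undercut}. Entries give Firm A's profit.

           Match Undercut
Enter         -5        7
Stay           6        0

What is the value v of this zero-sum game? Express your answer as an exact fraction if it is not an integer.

Row minima: Enter → -5, Stay → 0; maximin = 0.
Column maxima: Match → 6, Undercut → 7; minimax = 6.
0 ≠ 6, so there is no saddle point; optimal play is mixed.
Let Firm A play Enter with probability p. Expected payoff against Match: (-5)p + 6(1−p) = −11p + 6; against Undercut: 7p + 0(1−p) = 7p.
Setting these equal: −11p + 6 = 7p ⇒ −18p = -6 ⇒ p = 1/3, and the value is (-11)·(1/3) + 6 = 7/3.
For Firm B: with q = P(Match), equating Enter's and Stay's payoffs gives −12q + 7 = 6q ⇒ q = 7/18.

7/3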